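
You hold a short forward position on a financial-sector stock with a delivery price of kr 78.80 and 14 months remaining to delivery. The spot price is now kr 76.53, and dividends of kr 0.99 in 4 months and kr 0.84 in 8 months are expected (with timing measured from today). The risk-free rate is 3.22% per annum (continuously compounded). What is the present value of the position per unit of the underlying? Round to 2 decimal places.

kr 1.17

PV(remaining dividends) I = 0.99·e^(−0.0322·4/12) + 0.84·e^(−0.0322·8/12) = 1.8016
Current forward F = (S − I)·e^(rT) = (76.53 − 1.8016)·e^(0.0322·14/12) = 74.7284 × 1.038281 = 77.5891
Value (long) = (F − K)·e^(−rT) = (77.5891 − 78.80) × 0.963130 = -1.1663
Short position value = −(long value) = kr 1.17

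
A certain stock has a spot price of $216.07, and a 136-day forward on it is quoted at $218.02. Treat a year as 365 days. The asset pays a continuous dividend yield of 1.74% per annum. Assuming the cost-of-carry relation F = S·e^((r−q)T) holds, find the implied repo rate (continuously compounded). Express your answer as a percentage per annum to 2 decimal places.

4.15%

From F = S·e^((r−q)T): (r − q) = ln(F/S)/T
ln(218.02/216.07) = ln(1.009025) = 0.008985
(r − q) = 0.008985 / (136/365) = 0.024114
r = ln(F/S)/T + q = 0.024114 + 0.0174 = 0.041514
r = 4.15%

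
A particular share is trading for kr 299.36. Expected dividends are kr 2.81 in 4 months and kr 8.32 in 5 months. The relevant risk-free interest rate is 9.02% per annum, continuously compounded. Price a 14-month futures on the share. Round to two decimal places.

kr 320.65

PV(dividends) I = 2.81·e^(−0.0902·4/12) + 8.32·e^(−0.0902·5/12)
I = 2.7268 + 8.0131 = 10.7399
F = (S − I)·e^(rT) = (299.36 − 10.7399) · e^(0.0902·14/12)
= 288.6201 · e^0.105233 = 288.6201 × 1.110969 = kr 320.65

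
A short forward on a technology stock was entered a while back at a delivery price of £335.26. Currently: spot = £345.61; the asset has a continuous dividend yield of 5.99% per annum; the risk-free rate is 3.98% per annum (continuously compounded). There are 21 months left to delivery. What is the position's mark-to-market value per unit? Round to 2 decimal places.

£1.49

Current fair forward for the remaining 21 months: F = S·e^((r − q)·T), (r − q) = 0.0398 − 0.0599 = -0.0201
F = 345.61 · e^(-0.0201 × 21/12) = 345.61 × 0.965436 = 333.6643
Value of long forward = (F − K)·e^(−rT) = (333.6643 − 335.26) · e^(−0.0398·21/12)
= -1.5957 × 0.932720 = -1.49
Short position value = −(long value) = £1.49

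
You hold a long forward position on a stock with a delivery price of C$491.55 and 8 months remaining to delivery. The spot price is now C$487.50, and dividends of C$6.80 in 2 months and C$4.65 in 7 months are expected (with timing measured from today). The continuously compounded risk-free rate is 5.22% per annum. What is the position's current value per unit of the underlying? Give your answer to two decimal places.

PV(remaining dividends) I = 6.80·e^(−0.0522·2/12) + 4.65·e^(−0.0522·7/12) = 11.2516
Current forward F = (S − I)·e^(rT) = (487.50 − 11.2516)·e^(0.0522·8/12) = 476.2484 × 1.035413 = 493.1138
Value (long) = (F − K)·e^(−rT) = (493.1138 − 491.55) × 0.965799 = 1.5103
Value = C$1.51

C$1.51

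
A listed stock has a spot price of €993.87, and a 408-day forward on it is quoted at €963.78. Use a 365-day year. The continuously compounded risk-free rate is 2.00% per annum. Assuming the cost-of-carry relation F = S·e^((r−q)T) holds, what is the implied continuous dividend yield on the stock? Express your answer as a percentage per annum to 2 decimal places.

From F = S·e^((r−q)T): (r − q) = ln(F/S)/T
ln(963.78/993.87) = ln(0.969724) = -0.030744
(r − q) = -0.030744 / (408/365) = -0.027504
q = r − ln(F/S)/T = 0.0200 + 0.027504 = 0.047504
q = 4.75%

4.75%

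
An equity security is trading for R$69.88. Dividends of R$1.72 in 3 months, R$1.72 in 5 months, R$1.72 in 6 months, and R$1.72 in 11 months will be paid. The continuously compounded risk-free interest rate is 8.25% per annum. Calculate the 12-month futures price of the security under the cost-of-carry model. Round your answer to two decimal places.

PV(dividends) I = 1.72·e^(−0.0825·3/12) + 1.72·e^(−0.0825·5/12) + 1.72·e^(−0.0825·6/12) + 1.72·e^(−0.0825·11/12)
I = 1.6849 + 1.6619 + 1.6505 + 1.5947 = 6.5920
F = (S − I)·e^(rT) = (69.88 − 6.5920) · e^(0.0825·12/12)
= 63.2880 · e^0.082500 = 63.2880 × 1.085999 = R$68.73

R$68.73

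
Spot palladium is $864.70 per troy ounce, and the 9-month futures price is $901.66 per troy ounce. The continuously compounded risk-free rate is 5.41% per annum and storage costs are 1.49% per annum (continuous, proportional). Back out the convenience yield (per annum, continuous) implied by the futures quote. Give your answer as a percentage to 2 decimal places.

1.32%

F = S·e^((r+u−y)T) ⇒ (r+u−y) = ln(F/S)/T
ln(901.66/864.70) = 0.041855; /T ⇒ 0.055807
y = r + u − ln(F/S)/T = 0.0541 + 0.0149 − 0.055807 = 0.013193
y = 1.32%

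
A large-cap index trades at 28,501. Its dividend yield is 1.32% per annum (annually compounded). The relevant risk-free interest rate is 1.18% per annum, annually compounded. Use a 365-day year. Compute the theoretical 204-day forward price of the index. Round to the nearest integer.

F = S · (1+r)^T / (1+q)^T
= 28501 × 1.006578 / 1.007356 = 28501 × 0.999228
F = 28,479

28,479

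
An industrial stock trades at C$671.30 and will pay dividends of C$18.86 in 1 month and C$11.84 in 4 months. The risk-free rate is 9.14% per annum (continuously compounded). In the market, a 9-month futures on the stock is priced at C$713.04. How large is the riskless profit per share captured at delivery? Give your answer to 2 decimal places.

PV(dividends) I = 18.86·e^(−0.0914·1/12) + 11.84·e^(−0.0914·4/12) = 30.2016
Fair futures F* = (S − I)·e^(rT) = (671.30 − 30.2016)·e^0.068550 = 641.0984 × 1.070954 = 686.5869
Market C$713.04 > fair 686.5869: forward overpriced → cash-and-carry (borrow at r, buy the stock and collect the dividends, short the forward).
Profit at T = |F_mkt − F*| = |713.04 − 686.5869| = C$26.45 per share

C$26.45 per share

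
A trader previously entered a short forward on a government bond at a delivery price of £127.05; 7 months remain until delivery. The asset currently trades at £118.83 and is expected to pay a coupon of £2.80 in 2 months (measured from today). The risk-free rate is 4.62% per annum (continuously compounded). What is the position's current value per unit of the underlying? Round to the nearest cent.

PV(remaining coupons) I = 2.80·e^(−0.0462·2/12) = 2.7785
Current forward F = (S − I)·e^(rT) = (118.83 − 2.7785)·e^(0.0462·7/12) = 116.0515 × 1.027316 = 119.2216
Value (long) = (F − K)·e^(−rT) = (119.2216 − 127.05) × 0.973410 = -7.6202
Short position value = −(long value) = £7.62

£7.62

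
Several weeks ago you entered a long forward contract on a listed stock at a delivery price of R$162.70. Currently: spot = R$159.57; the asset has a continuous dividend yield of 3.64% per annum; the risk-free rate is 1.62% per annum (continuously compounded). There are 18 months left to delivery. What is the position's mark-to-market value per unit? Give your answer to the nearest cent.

Current fair forward for the remaining 18 months: F = S·e^((r − q)·T), (r − q) = 0.0162 − 0.0364 = -0.0202
F = 159.57 · e^(-0.0202 × 18/12) = 159.57 × 0.970154 = 154.8075
Value of long forward = (F − K)·e^(−rT) = (154.8075 − 162.70) · e^(−0.0162·18/12)
= -7.8925 × 0.975993 = -7.70

-R$7.70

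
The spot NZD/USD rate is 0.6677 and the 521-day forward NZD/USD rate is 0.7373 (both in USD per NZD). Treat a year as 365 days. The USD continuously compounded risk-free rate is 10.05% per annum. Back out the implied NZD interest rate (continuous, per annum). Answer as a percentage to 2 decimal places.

3.10%

F = S·e^((r_USD − r_NZD)T) ⇒ r_NZD = r_USD − ln(F/S)/T
ln(0.7373/0.6677) = 0.099156; /(521/365) = 0.069466
r_NZD = 0.1005 − 0.069466 = 0.031034
r_NZD = 3.10%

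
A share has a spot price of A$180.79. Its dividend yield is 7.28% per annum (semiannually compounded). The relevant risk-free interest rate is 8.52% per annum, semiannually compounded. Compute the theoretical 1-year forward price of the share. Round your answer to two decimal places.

F = S · (1+r/2)^(2T) / (1+q/2)^(2T)
= 180.79 × 1.087015 / 1.074125 = 180.79 × 1.012000
F = A$182.96

A$182.96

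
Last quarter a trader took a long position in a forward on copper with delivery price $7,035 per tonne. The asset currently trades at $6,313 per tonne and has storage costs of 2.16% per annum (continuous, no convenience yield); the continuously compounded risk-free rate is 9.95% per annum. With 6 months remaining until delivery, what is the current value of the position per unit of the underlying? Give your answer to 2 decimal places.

Current fair forward for the remaining 6 months: F = S·e^((r + u)·T), (r + u) = 0.0995 + 0.0216 = 0.1211
F = 6313 · e^(0.1211 × 6/12) = 6313 × 1.06242072 = 6707.0620
Value of long forward = (F − K)·e^(−rT) = (6707.0620 − 7035) · e^(−0.0995·6/12)
= -327.9380 × 0.95146726 = -312.02

-$312.02 per tonne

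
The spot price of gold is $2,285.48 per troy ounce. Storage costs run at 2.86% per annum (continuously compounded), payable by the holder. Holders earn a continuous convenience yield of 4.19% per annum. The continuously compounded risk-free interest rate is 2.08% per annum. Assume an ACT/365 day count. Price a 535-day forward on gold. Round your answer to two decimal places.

Net carry = r + u − y = 0.0208 + 0.0286 − 0.0419 = 0.0075
F = S·e^((r+u−y)T) = 2285.48 · e^(0.0075 × 535/365) = 2285.48 · e^0.01099315
= 2285.48 × 1.01105380 = $2,310.74 per troy ounce

$2,310.74 per troy ounce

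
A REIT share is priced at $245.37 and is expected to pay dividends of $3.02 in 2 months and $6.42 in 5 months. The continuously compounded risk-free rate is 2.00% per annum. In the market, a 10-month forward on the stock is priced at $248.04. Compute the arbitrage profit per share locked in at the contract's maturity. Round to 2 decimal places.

PV(dividends) I = 3.02·e^(−0.0200·2/12) + 6.42·e^(−0.0200·5/12) = 9.3767
Fair forward F* = (S − I)·e^(rT) = (245.37 − 9.3767)·e^0.016667 = 235.9933 × 1.016807 = 239.9596
Market $248.04 > fair 239.9596: forward overpriced → cash-and-carry (borrow at r, buy the stock and collect the dividends, short the forward).
Profit at T = |F_mkt − F*| = |248.04 − 239.9596| = $8.08 per share

$8.08 per share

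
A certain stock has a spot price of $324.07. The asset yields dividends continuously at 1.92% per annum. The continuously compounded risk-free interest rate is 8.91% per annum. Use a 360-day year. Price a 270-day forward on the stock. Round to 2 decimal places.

$341.51

F = S·e^((r − q)T) = 324.07 · e^((0.0891 − 0.0192) × 270/360)
= 324.07 · e^0.052425 = 324.07 × 1.053824
F = $341.51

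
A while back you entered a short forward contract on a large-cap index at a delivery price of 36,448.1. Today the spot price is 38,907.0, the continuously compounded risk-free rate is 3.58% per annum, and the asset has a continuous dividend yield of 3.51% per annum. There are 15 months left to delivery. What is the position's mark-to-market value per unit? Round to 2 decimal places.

Current fair forward for the remaining 15 months: F = S·e^((r − q)·T), (r − q) = 0.0358 − 0.0351 = 0.0007
F = 38907.0 · e^(0.0007 × 15/12) = 38907.0 × 1.00087538 = 38941.0584
Value of long forward = (F − K)·e^(−rT) = (38941.0584 − 36448.1) · e^(−0.0358·15/12)
= 2492.9584 × 0.95623651 = 2383.86
Short position value = −(long value) = -2383.86

-2383.86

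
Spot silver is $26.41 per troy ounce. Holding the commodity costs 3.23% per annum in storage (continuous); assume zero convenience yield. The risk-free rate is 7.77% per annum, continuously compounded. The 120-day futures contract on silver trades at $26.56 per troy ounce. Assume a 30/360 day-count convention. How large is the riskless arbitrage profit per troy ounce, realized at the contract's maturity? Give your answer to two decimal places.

$0.84 per troy ounce

Fair futures: F* = S·e^(carry·T), with carry = (r + u) = 0.0777 + 0.0323 = 0.1100
F* = 26.41 · e^(0.1100 × 120/360) = 26.41 · e^0.036667 = 26.41 × 1.037348 = $27.3964
Market $26.56 < fair $27.3964: forward underpriced → reverse cash-and-carry (short spot, go long the forward).
At maturity, profit = |F_mkt − F*| = |26.56 − 27.3964| = $0.84 per troy ounce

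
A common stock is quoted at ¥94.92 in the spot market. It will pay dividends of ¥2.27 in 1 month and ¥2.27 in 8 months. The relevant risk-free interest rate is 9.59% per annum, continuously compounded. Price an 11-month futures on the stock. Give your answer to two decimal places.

PV(dividends) I = 2.27·e^(−0.0959·1/12) + 2.27·e^(−0.0959·8/12)
I = 2.2519 + 2.1294 = 4.3813
F = (S − I)·e^(rT) = (94.92 − 4.3813) · e^(0.0959·11/12)
= 90.5387 · e^0.087908 = 90.5387 × 1.091888 = ¥98.86

¥98.86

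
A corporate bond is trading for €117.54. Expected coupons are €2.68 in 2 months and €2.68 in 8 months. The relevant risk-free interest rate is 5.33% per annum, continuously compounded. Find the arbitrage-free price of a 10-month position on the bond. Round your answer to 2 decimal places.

€117.40

PV(coupons) I = 2.68·e^(−0.0533·2/12) + 2.68·e^(−0.0533·8/12)
I = 2.6563 + 2.5864 = 5.2427
F = (S − I)·e^(rT) = (117.54 − 5.2427) · e^(0.0533·10/12)
= 112.2973 · e^0.044417 = 112.2973 × 1.045418 = €117.40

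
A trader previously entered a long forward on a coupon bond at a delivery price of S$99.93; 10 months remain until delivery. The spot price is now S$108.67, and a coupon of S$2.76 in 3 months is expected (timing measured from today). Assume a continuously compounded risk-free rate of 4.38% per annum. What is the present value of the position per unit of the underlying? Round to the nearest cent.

PV(remaining coupons) I = 2.76·e^(−0.0438·3/12) = 2.7299
Current forward F = (S − I)·e^(rT) = (108.67 − 2.7299)·e^(0.0438·10/12) = 105.9401 × 1.037174 = 109.8783
Value (long) = (F − K)·e^(−rT) = (109.8783 − 99.93) × 0.964158 = 9.5917
Value = S$9.59

S$9.59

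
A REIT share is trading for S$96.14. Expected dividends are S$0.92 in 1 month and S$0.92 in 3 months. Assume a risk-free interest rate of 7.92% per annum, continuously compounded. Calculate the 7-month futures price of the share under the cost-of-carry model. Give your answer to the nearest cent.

PV(dividends) I = 0.92·e^(−0.0792·1/12) + 0.92·e^(−0.0792·3/12)
I = 0.9139 + 0.9020 = 1.8159
F = (S − I)·e^(rT) = (96.14 − 1.8159) · e^(0.0792·7/12)
= 94.3241 · e^0.046200 = 94.3241 × 1.047284 = S$98.78

S$98.78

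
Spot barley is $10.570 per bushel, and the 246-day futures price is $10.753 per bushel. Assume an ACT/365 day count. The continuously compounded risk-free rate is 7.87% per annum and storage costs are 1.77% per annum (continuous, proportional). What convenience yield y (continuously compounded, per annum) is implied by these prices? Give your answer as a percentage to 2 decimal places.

F = S·e^((r+u−y)T) ⇒ (r+u−y) = ln(F/S)/T
ln(10.753/10.570) = 0.017165; /T ⇒ 0.025468
y = r + u − ln(F/S)/T = 0.0787 + 0.0177 − 0.025468 = 0.070932
y = 7.09%

7.09%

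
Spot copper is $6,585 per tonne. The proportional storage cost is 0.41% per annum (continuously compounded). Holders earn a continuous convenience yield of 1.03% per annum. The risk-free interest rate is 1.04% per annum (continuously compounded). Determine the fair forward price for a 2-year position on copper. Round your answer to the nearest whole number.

Net carry = r + u − y = 0.0104 + 0.0041 − 0.0103 = 0.0042
F = S·e^((r+u−y)T) = 6585 · e^(0.0042 × 2) = 6585 · e^0.008400
= 6585 × 1.008435 = $6,641 per tonne

$6,641 per tonne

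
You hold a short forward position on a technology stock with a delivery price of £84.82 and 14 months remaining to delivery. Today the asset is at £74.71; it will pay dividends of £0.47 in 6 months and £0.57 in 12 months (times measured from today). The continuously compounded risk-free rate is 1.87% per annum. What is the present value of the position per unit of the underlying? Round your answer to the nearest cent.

£9.30

PV(remaining dividends) I = 0.47·e^(−0.0187·6/12) + 0.57·e^(−0.0187·12/12) = 1.0251
Current forward F = (S − I)·e^(rT) = (74.71 − 1.0251)·e^(0.0187·14/12) = 73.6849 × 1.022056 = 75.3101
Value (long) = (F − K)·e^(−rT) = (75.3101 − 84.82) × 0.978420 = -9.3047
Short position value = −(long value) = £9.30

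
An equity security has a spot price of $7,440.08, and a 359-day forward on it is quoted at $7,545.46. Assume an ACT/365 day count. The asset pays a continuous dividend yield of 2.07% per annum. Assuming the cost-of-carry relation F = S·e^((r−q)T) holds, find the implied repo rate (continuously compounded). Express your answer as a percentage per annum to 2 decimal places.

3.50%

From F = S·e^((r−q)T): (r − q) = ln(F/S)/T
ln(7545.46/7440.08) = ln(1.014164) = 0.014065
(r − q) = 0.014065 / (359/365) = 0.014300
r = ln(F/S)/T + q = 0.014300 + 0.0207 = 0.035000
r = 3.50%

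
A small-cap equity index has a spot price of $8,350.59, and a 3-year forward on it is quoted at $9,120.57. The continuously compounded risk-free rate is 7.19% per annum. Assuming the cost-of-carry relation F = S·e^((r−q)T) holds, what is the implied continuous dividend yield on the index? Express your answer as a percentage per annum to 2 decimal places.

From F = S·e^((r−q)T): (r − q) = ln(F/S)/T
ln(9120.57/8350.59) = ln(1.092207) = 0.088200
(r − q) = 0.088200 / (3) = 0.029400
q = r − ln(F/S)/T = 0.0719 − 0.029400 = 0.042500
q = 4.25%

4.25%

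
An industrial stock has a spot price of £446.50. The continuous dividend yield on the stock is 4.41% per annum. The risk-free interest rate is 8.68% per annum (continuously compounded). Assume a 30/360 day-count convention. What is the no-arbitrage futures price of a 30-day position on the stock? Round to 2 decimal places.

£448.09

F = S·e^((r − q)T) = 446.50 · e^((0.0868 − 0.0441) × 30/360)
= 446.50 · e^0.003558 = 446.50 × 1.003564
F = £448.09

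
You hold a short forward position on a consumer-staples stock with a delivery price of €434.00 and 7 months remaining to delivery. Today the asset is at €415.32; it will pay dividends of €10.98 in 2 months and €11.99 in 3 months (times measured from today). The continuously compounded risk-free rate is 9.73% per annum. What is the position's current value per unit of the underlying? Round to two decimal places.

€17.24

PV(remaining dividends) I = 10.98·e^(−0.0973·2/12) + 11.99·e^(−0.0973·3/12) = 22.5052
Current forward F = (S − I)·e^(rT) = (415.32 − 22.5052)·e^(0.0973·7/12) = 392.8148 × 1.058400 = 415.7552
Value (long) = (F − K)·e^(−rT) = (415.7552 − 434.00) × 0.944822 = -17.2381
Short position value = −(long value) = €17.24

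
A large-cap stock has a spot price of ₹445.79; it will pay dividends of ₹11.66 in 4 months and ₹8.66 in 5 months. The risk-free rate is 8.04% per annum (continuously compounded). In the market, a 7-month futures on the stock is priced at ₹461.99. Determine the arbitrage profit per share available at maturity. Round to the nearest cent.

PV(dividends) I = 11.66·e^(−0.0804·4/12) + 8.66·e^(−0.0804·5/12) = 19.7264
Fair futures F* = (S − I)·e^(rT) = (445.79 − 19.7264)·e^0.046900 = 426.0636 × 1.048017 = 446.5219
Market ₹461.99 > fair 446.5219: forward overpriced → cash-and-carry (borrow at r, buy the stock and collect the dividends, short the forward).
Profit at T = |F_mkt − F*| = |461.99 − 446.5219| = ₹15.47 per share

₹15.47 per share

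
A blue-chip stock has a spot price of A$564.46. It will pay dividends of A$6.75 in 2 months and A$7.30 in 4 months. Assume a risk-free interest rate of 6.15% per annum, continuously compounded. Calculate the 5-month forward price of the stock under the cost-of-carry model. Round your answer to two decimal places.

A$564.92

PV(dividends) I = 6.75·e^(−0.0615·2/12) + 7.30·e^(−0.0615·4/12)
I = 6.6812 + 7.1519 = 13.8331
F = (S − I)·e^(rT) = (564.46 − 13.8331) · e^(0.0615·5/12)
= 550.6269 · e^0.025625 = 550.6269 × 1.025956 = A$564.92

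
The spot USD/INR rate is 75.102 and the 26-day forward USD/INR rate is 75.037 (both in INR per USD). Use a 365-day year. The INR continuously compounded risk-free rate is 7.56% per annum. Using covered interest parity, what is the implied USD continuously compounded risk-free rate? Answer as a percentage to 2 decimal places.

F = S·e^((r_INR − r_USD)T) ⇒ r_USD = r_INR − ln(F/S)/T
ln(75.037/75.102) = -0.000866; /(26/365) = -0.012157
r_USD = 0.0756 + 0.012157 = 0.087757
r_USD = 8.78%

8.78%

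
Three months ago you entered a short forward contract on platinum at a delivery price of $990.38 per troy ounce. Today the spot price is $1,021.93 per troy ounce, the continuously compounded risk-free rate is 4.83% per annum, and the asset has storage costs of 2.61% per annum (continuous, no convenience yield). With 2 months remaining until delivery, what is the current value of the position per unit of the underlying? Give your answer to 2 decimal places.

-$43.95 per troy ounce

Current fair forward for the remaining 2 months: F = S·e^((r + u)·T), (r + u) = 0.0483 + 0.0261 = 0.0744
F = 1021.93 · e^(0.0744 × 2/12) = 1021.93 × 1.01247720 = 1034.6808
Value of long forward = (F − K)·e^(−rT) = (1034.6808 − 990.38) · e^(−0.0483·2/12)
= 44.3008 × 0.99198231 = 43.95
Short position value = −(long value) = -$43.95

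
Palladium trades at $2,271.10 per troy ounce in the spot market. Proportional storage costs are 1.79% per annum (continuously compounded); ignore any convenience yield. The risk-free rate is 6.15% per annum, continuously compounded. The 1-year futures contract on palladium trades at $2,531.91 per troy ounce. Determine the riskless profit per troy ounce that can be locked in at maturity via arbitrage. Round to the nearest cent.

$73.13 per troy ounce

Fair futures: F* = S·e^(carry·T), with carry = (r + u) = 0.0615 + 0.0179 = 0.0794
F* = 2271.10 · e^(0.0794 × 1) = 2271.10 · e^0.07940000 = 2271.10 × 1.08263729 = $2458.7775
Market $2531.91 > fair $2458.7775: forward overpriced → cash-and-carry (buy spot, short the forward).
At maturity, profit = |F_mkt − F*| = |2531.91 − 2458.7775| = $73.13 per troy ounce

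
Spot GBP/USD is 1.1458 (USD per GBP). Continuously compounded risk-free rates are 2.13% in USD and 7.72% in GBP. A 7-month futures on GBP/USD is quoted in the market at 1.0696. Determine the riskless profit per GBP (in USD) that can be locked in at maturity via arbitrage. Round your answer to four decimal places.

Fair futures: F* = S·e^(carry·T), with carry = (r_USD − r_GBP) = 0.0213 − 0.0772 = -0.0559
F* = 1.1458 · e^(-0.0559 × 7/12) = 1.1458 · e^-0.032608 = 1.1458 × 0.967918 = 1.1090
Market 1.0696 < fair 1.1090: forward underpriced → reverse cash-and-carry (short spot, go long the forward).
At maturity, profit = |F_mkt − F*| = |1.0696 − 1.1090| = 0.0394 per GBP (in USD)

0.0394 per GBP (in USD)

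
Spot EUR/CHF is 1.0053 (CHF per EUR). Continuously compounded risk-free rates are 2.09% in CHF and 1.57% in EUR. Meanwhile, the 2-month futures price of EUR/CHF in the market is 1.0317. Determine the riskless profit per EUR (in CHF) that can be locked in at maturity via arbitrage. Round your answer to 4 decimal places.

0.0255 per EUR (in CHF)

Fair futures: F* = S·e^(carry·T), with carry = (r_CHF − r_EUR) = 0.0209 − 0.0157 = 0.0052
F* = 1.0053 · e^(0.0052 × 2/12) = 1.0053 · e^0.000867 = 1.0053 × 1.000867 = 1.0062
Market 1.0317 > fair 1.0062: forward overpriced → cash-and-carry (buy spot, short the forward).
At maturity, profit = |F_mkt − F*| = |1.0317 − 1.0062| = 0.0255 per EUR (in CHF)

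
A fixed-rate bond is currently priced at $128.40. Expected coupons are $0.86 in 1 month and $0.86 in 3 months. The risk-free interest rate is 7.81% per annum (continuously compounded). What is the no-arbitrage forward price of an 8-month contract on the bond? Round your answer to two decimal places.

PV(coupons) I = 0.86·e^(−0.0781·1/12) + 0.86·e^(−0.0781·3/12)
I = 0.8544 + 0.8434 = 1.6978
F = (S − I)·e^(rT) = (128.40 − 1.6978) · e^(0.0781·8/12)
= 126.7022 · e^0.052067 = 126.7022 × 1.053446 = $133.47

$133.47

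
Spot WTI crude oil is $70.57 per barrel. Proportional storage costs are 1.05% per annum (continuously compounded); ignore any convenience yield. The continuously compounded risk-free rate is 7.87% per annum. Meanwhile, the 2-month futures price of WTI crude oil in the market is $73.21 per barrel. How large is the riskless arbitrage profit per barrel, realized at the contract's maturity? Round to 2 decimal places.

$1.58 per barrel

Fair futures: F* = S·e^(carry·T), with carry = (r + u) = 0.0787 + 0.0105 = 0.0892
F* = 70.57 · e^(0.0892 × 2/12) = 70.57 · e^0.014867 = 70.57 × 1.014978 = $71.6270
Market $73.21 > fair $71.6270: forward overpriced → cash-and-carry (buy spot, short the forward).
At maturity, profit = |F_mkt − F*| = |73.21 − 71.6270| = $1.58 per barrel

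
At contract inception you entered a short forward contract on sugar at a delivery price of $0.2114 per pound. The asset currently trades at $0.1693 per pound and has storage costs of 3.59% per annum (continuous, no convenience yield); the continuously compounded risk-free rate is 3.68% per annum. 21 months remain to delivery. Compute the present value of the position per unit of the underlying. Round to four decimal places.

$0.0179 per pound

Current fair forward for the remaining 21 months: F = S·e^((r + u)·T), (r + u) = 0.0368 + 0.0359 = 0.0727
F = 0.1693 · e^(0.0727 × 21/12) = 0.1693 × 1.135673 = 0.1923
Value of long forward = (F − K)·e^(−rT) = (0.1923 − 0.2114) · e^(−0.0368·21/12)
= -0.0191 × 0.937630 = -0.0179
Short position value = −(long value) = $0.0179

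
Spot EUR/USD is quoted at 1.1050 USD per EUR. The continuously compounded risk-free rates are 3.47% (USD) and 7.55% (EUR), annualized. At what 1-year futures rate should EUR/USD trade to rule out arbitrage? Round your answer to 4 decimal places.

F = S·e^((r_USD − r_EUR)T) = 1.1050 · e^((0.0347 − 0.0755) × 1)
= 1.1050 · e^-0.040800 = 1.1050 × 0.960021
F = 1.0608 USD per EUR

1.0608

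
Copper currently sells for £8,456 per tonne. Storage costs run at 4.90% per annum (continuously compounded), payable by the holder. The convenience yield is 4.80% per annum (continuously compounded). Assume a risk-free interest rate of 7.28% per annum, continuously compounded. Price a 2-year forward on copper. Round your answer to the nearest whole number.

Net carry = r + u − y = 0.0728 + 0.0490 − 0.0480 = 0.0738
F = S·e^((r+u−y)T) = 8456 · e^(0.0738 × 2) = 8456 · e^0.147600
= 8456 × 1.159049 = £9,801 per tonne

£9,801 per tonne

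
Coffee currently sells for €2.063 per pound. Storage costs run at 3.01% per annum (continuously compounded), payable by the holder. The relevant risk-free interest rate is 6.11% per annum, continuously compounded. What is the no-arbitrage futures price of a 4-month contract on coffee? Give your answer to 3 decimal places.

€2.127 per pound

Net carry = r + u − y = 0.0611 + 0.0301 − 0.0000 = 0.0912
F = S·e^((r+u−y)T) = 2.063 · e^(0.0912 × 4/12) = 2.063 · e^0.030400
= 2.063 × 1.030867 = €2.127 per pound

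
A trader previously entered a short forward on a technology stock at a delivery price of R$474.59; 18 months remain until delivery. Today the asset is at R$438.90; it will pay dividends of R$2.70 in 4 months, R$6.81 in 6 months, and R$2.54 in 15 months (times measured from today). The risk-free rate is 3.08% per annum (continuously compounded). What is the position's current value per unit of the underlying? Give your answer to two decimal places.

PV(remaining dividends) I = 2.70·e^(−0.0308·4/12) + 6.81·e^(−0.0308·6/12) + 2.54·e^(−0.0308·15/12) = 11.8224
Current forward F = (S − I)·e^(rT) = (438.90 − 11.8224)·e^(0.0308·18/12) = 427.0776 × 1.047284 = 447.2715
Value (long) = (F − K)·e^(−rT) = (447.2715 − 474.59) × 0.954851 = -26.0851
Short position value = −(long value) = R$26.09

R$26.09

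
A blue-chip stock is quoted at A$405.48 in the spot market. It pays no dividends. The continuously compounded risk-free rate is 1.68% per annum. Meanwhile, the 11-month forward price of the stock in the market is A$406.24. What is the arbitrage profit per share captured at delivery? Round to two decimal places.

A$5.53 per share

Fair forward: F* = S·e^(carry·T), with carry = r = 0.0168
F* = 405.48 · e^(0.0168 × 11/12) = 405.48 · e^0.015400 = 405.48 × 1.015519 = A$411.7726
Market A$406.24 < fair A$411.7726: forward underpriced → reverse cash-and-carry (short spot, go long the forward).
At maturity, profit = |F_mkt − F*| = |406.24 − 411.7726| = A$5.53 per share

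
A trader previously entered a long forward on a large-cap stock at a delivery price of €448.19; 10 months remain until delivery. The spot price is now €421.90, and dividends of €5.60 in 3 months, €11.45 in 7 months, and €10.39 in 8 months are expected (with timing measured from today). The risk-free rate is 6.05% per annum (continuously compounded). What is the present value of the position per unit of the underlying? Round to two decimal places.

PV(remaining dividends) I = 5.60·e^(−0.0605·3/12) + 11.45·e^(−0.0605·7/12) + 10.39·e^(−0.0605·8/12) = 26.5482
Current forward F = (S − I)·e^(rT) = (421.90 − 26.5482)·e^(0.0605·10/12) = 395.3518 × 1.051709 = 415.7950
Value (long) = (F − K)·e^(−rT) = (415.7950 − 448.19) × 0.950833 = -30.8022
Value = -€30.80

-€30.80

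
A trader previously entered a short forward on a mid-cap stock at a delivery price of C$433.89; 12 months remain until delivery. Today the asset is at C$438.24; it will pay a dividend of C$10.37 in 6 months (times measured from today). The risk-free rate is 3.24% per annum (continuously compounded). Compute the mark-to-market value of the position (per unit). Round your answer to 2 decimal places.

-C$7.98

PV(remaining dividends) I = 10.37·e^(−0.0324·6/12) = 10.2034
Current forward F = (S − I)·e^(rT) = (438.24 − 10.2034)·e^(0.0324·12/12) = 428.0366 × 1.032931 = 442.1323
Value (long) = (F − K)·e^(−rT) = (442.1323 − 433.89) × 0.968119 = 7.9795
Short position value = −(long value) = -C$7.98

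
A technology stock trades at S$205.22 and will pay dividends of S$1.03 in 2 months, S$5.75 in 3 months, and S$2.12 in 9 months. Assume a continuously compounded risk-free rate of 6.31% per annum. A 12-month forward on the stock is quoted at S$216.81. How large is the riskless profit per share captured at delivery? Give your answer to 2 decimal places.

PV(dividends) I = 1.03·e^(−0.0631·2/12) + 5.75·e^(−0.0631·3/12) + 2.12·e^(−0.0631·9/12) = 8.7012
Fair forward F* = (S − I)·e^(rT) = (205.22 − 8.7012)·e^0.063100 = 196.5188 × 1.065133 = 209.3187
Market S$216.81 > fair 209.3187: forward overpriced → cash-and-carry (borrow at r, buy the stock and collect the dividends, short the forward).
Profit at T = |F_mkt − F*| = |216.81 − 209.3187| = S$7.49 per share

S$7.49 per share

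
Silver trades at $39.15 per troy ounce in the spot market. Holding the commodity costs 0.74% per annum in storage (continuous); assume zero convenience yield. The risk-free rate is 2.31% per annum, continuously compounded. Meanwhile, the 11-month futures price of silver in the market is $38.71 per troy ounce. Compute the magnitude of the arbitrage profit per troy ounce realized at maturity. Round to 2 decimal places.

Fair futures: F* = S·e^(carry·T), with carry = (r + u) = 0.0231 + 0.0074 = 0.0305
F* = 39.15 · e^(0.0305 × 11/12) = 39.15 · e^0.027958 = 39.15 × 1.028352 = $40.2600
Market $38.71 < fair $40.2600: forward underpriced → reverse cash-and-carry (short spot, go long the forward).
At maturity, profit = |F_mkt − F*| = |38.71 − 40.2600| = $1.55 per troy ounce

$1.55 per troy ounce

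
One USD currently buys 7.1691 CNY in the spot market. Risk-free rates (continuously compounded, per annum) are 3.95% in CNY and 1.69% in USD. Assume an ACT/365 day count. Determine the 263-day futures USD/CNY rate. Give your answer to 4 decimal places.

F = S·e^((r_CNY − r_USD)T) = 7.1691 · e^((0.0395 − 0.0169) × 263/365)
= 7.1691 · e^0.016284 = 7.1691 × 1.016417
F = 7.2868 CNY per USD

7.2868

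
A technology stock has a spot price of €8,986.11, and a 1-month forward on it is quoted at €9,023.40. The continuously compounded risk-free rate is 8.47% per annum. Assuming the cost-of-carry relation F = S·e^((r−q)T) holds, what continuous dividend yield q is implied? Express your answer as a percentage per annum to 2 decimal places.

3.50%

From F = S·e^((r−q)T): (r − q) = ln(F/S)/T
ln(9023.40/8986.11) = ln(1.004150) = 0.004141
(r − q) = 0.004141 / (1/12) = 0.049692
q = r − ln(F/S)/T = 0.0847 − 0.049692 = 0.035008
q = 3.50%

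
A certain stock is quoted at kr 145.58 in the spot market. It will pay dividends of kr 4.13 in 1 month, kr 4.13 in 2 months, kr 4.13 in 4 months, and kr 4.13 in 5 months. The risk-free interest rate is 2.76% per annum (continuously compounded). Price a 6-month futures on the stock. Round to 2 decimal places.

PV(dividends) I = 4.13·e^(−0.0276·1/12) + 4.13·e^(−0.0276·2/12) + 4.13·e^(−0.0276·4/12) + 4.13·e^(−0.0276·5/12)
I = 4.1205 + 4.1110 + 4.0922 + 4.0828 = 16.4065
F = (S − I)·e^(rT) = (145.58 − 16.4065) · e^(0.0276·6/12)
= 129.1735 · e^0.013800 = 129.1735 × 1.013896 = kr 130.97

kr 130.97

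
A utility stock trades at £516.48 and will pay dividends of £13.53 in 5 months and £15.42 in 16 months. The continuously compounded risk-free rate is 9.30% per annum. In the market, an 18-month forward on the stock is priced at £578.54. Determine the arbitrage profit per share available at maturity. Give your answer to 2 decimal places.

£15.37 per share

PV(dividends) I = 13.53·e^(−0.0930·5/12) + 15.42·e^(−0.0930·16/12) = 26.6375
Fair forward F* = (S − I)·e^(rT) = (516.48 − 26.6375)·e^0.139500 = 489.8425 × 1.149699 = 563.1714
Market £578.54 > fair 563.1714: forward overpriced → cash-and-carry (borrow at r, buy the stock and collect the dividends, short the forward).
Profit at T = |F_mkt − F*| = |578.54 − 563.1714| = £15.37 per share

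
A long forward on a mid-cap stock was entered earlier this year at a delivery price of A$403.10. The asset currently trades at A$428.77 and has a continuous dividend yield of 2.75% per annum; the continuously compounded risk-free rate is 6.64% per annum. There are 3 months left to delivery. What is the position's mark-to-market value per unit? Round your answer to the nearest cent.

Current fair forward for the remaining 3 months: F = S·e^((r − q)·T), (r − q) = 0.0664 − 0.0275 = 0.0389
F = 428.77 · e^(0.0389 × 3/12) = 428.77 × 1.009772 = 432.9599
Value of long forward = (F − K)·e^(−rT) = (432.9599 − 403.10) · e^(−0.0664·3/12)
= 29.8599 × 0.983537 = 29.37

A$29.37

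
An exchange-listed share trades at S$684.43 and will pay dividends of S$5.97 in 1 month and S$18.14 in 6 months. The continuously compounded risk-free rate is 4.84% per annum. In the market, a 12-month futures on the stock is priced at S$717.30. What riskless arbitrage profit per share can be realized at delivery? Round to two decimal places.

S$23.75 per share

PV(dividends) I = 5.97·e^(−0.0484·1/12) + 18.14·e^(−0.0484·6/12) = 23.6523
Fair futures F* = (S − I)·e^(rT) = (684.43 − 23.6523)·e^0.048400 = 660.7777 × 1.049590 = 693.5457
Market S$717.30 > fair 693.5457: forward overpriced → cash-and-carry (borrow at r, buy the stock and collect the dividends, short the forward).
Profit at T = |F_mkt − F*| = |717.30 − 693.5457| = S$23.75 per share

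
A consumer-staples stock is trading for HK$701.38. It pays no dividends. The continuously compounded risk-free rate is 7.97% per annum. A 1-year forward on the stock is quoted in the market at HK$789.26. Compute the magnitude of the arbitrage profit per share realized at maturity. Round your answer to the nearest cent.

HK$29.69 per share

Fair forward: F* = S·e^(carry·T), with carry = r = 0.0797
F* = 701.38 · e^(0.0797 × 1) = 701.38 · e^0.079700 = 701.38 × 1.082962 = HK$759.5679
Market HK$789.26 > fair HK$759.5679: forward overpriced → cash-and-carry (buy spot, short the forward).
At maturity, profit = |F_mkt − F*| = |789.26 − 759.5679| = HK$29.69 per share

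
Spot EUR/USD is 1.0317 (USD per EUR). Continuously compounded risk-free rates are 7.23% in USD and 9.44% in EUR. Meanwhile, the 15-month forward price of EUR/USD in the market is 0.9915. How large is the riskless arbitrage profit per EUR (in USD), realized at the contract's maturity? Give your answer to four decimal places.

Fair forward: F* = S·e^(carry·T), with carry = (r_USD − r_EUR) = 0.0723 − 0.0944 = -0.0221
F* = 1.0317 · e^(-0.0221 × 15/12) = 1.0317 · e^-0.027625 = 1.0317 × 0.972753 = 1.0036
Market 0.9915 < fair 1.0036: forward underpriced → reverse cash-and-carry (short spot, go long the forward).
At maturity, profit = |F_mkt − F*| = |0.9915 − 1.0036| = 0.0121 per EUR (in USD)

0.0121 per EUR (in USD)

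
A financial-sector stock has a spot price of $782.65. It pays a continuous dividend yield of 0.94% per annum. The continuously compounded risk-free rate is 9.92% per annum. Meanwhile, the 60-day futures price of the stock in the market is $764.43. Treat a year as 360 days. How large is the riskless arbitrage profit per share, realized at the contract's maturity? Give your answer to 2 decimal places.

Fair futures: F* = S·e^(carry·T), with carry = (r − q) = 0.0992 − 0.0094 = 0.0898
F* = 782.65 · e^(0.0898 × 60/360) = 782.65 · e^0.014967 = 782.65 × 1.015080 = $794.4524
Market $764.43 < fair $794.4524: forward underpriced → reverse cash-and-carry (short spot, go long the forward).
At maturity, profit = |F_mkt − F*| = |764.43 − 794.4524| = $30.02 per share

$30.02 per share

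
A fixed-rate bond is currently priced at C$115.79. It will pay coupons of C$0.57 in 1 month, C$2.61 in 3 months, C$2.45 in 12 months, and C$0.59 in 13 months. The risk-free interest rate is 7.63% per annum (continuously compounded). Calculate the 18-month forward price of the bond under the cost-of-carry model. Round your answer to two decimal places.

C$123.17

PV(coupons) I = 0.57·e^(−0.0763·1/12) + 2.61·e^(−0.0763·3/12) + 2.45·e^(−0.0763·12/12) + 0.59·e^(−0.0763·13/12)
I = 0.5664 + 2.5607 + 2.2700 + 0.5432 = 5.9403
F = (S − I)·e^(rT) = (115.79 − 5.9403) · e^(0.0763·18/12)
= 109.8497 · e^0.114450 = 109.8497 × 1.121257 = C$123.17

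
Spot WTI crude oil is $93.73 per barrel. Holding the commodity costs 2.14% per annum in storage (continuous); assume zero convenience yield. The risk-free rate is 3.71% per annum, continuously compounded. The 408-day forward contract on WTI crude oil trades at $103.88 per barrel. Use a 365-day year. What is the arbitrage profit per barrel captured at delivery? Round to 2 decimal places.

Fair forward: F* = S·e^(carry·T), with carry = (r + u) = 0.0371 + 0.0214 = 0.0585
F* = 93.73 · e^(0.0585 × 408/365) = 93.73 · e^0.065392 = 93.73 × 1.067577 = $100.0640
Market $103.88 > fair $100.0640: forward overpriced → cash-and-carry (buy spot, short the forward).
At maturity, profit = |F_mkt − F*| = |103.88 − 100.0640| = $3.82 per barrel

$3.82 per barrel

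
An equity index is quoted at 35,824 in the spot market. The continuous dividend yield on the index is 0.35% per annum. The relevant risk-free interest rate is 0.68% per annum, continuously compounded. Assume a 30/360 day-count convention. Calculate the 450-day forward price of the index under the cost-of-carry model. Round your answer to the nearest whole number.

35,972

F = S·e^((r − q)T) = 35824 · e^((0.0068 − 0.0035) × 450/360)
= 35824 · e^0.004125 = 35824 × 1.004134
F = 35,972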